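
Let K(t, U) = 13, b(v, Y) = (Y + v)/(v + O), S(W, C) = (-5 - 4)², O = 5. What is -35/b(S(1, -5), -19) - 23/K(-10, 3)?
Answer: -20278/403 ≈ -50.318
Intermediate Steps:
S(W, C) = 81 (S(W, C) = (-9)² = 81)
b(v, Y) = (Y + v)/(5 + v) (b(v, Y) = (Y + v)/(v + 5) = (Y + v)/(5 + v))
-35/b(S(1, -5), -19) - 23/K(-10, 3) = -35*(5 + 81)/(-19 + 81) - 23/13 = -35/(62/86) - 23*1/13 = -35/((1/86)*62) - 23/13 = -35/31/43 - 23/13 = -35*43/31 - 23/13 = -1505/31 - 23/13 = -20278/403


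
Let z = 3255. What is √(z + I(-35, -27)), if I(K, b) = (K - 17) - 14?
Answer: √3189 ≈ 56.471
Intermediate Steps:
I(K, b) = -31 + K (I(K, b) = (-17 + K) - 14 = -31 + K)
√(z + I(-35, -27)) = √(3255 + (-31 - 35)) = √(3255 - 66) = √3189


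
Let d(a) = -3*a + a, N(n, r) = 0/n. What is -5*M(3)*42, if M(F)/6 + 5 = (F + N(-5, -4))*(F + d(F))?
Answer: 17640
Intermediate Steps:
N(n, r) = 0
d(a) = -2*a
M(F) = -30 - 6*F**2 (M(F) = -30 + 6*((F + 0)*(F - 2*F)) = -30 + 6*(F*(-F)) = -30 + 6*(-F**2) = -30 - 6*F**2)
-5*M(3)*42 = -5*(-30 - 6*3**2)*42 = -5*(-30 - 6*9)*42 = -5*(-30 - 54)*42 = -5*(-84)*42 = 420*42 = 17640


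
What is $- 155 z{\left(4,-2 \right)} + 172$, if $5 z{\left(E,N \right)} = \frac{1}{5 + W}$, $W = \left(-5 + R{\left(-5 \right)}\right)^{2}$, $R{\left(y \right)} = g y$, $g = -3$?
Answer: $\frac{18029}{105} \approx 171.7$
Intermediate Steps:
$R{\left(y \right)} = - 3 y$
$W = 100$ ($W = \left(-5 - -15\right)^{2} = \left(-5 + 15\right)^{2} = 10^{2} = 100$)
$z{\left(E,N \right)} = \frac{1}{525}$ ($z{\left(E,N \right)} = \frac{1}{5 \left(5 + 100\right)} = \frac{1}{5 \cdot 105} = \frac{1}{5} \cdot \frac{1}{105} = \frac{1}{525}$)
$- 155 z{\left(4,-2 \right)} + 172 = \left(-155\right) \frac{1}{525} + 172 = - \frac{31}{105} + 172 = \frac{18029}{105}$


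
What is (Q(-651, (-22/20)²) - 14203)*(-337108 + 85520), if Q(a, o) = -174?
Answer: 3617080676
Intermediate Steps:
(Q(-651, (-22/20)²) - 14203)*(-337108 + 85520) = (-174 - 14203)*(-337108 + 85520) = -14377*(-251588) = 3617080676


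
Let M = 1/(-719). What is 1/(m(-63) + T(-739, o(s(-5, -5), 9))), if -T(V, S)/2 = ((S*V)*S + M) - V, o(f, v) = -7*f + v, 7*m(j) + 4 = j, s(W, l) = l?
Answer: 5033/14393979531 ≈ 3.4966e-7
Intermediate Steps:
m(j) = -4/7 + j/7
M = -1/719 ≈ -0.0013908
o(f, v) = v - 7*f
T(V, S) = 2/719 + 2*V - 2*V*S² (T(V, S) = -2*(((S*V)*S - 1/719) - V) = -2*((V*S² - 1/719) - V) = -2*((-1/719 + V*S²) - V) = -2*(-1/719 - V + V*S²) = 2/719 + 2*V - 2*V*S²)
1/(m(-63) + T(-739, o(s(-5, -5), 9))) = 1/((-4/7 + (⅐)*(-63)) + (2/719 + 2*(-739) - 2*(-739)*(9 - 7*(-5))²)) = 1/((-4/7 - 9) + (2/719 - 1478 - 2*(-739)*(9 + 35)²)) = 1/(-67/7 + (2/719 - 1478 - 2*(-739)*44²)) = 1/(-67/7 + (2/719 - 1478 - 2*(-739)*1936)) = 1/(-67/7 + (2/719 - 1478 + 2861408)) = 1/(-67/7 + 2056289672/719) = 1/(14393979531/5033) = 5033/14393979531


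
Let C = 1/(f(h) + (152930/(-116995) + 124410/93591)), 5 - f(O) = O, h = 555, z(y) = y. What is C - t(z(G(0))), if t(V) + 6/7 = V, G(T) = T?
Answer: 343388935593/401472066562 ≈ 0.85532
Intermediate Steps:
t(V) = -6/7 + V
f(O) = 5 - O
C = -729978603/401472066562 (C = 1/((5 - 1*555) + (152930/(-116995) + 124410/93591)) = 1/((5 - 555) + (152930*(-1/116995) + 124410*(1/93591))) = 1/(-550 + (-30586/23399 + 41470/31197)) = 1/(-550 + 16165088/729978603) = 1/(-401472066562/729978603) = -729978603/401472066562 ≈ -0.0018183)
C - t(z(G(0))) = -729978603/401472066562 - (-6/7 + 0) = -729978603/401472066562 - 1*(-6/7) = -729978603/401472066562 + 6/7 = 343388935593/401472066562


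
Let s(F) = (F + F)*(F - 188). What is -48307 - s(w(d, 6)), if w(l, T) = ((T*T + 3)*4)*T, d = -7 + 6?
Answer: -1448563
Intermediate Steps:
d = -1
w(l, T) = T*(12 + 4*T²) (w(l, T) = ((T² + 3)*4)*T = ((3 + T²)*4)*T = (12 + 4*T²)*T = T*(12 + 4*T²))
s(F) = 2*F*(-188 + F) (s(F) = (2*F)*(-188 + F) = 2*F*(-188 + F))
-48307 - s(w(d, 6)) = -48307 - 2*4*6*(3 + 6²)*(-188 + 4*6*(3 + 6²)) = -48307 - 2*4*6*(3 + 36)*(-188 + 4*6*(3 + 36)) = -48307 - 2*4*6*39*(-188 + 4*6*39) = -48307 - 2*936*(-188 + 936) = -48307 - 2*936*748 = -48307 - 1*1400256 = -48307 - 1400256 = -1448563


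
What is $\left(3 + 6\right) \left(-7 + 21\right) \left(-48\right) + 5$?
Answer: $-6043$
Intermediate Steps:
$\left(3 + 6\right) \left(-7 + 21\right) \left(-48\right) + 5 = 9 \cdot 14 \left(-48\right) + 5 = 126 \left(-48\right) + 5 = -6048 + 5 = -6043$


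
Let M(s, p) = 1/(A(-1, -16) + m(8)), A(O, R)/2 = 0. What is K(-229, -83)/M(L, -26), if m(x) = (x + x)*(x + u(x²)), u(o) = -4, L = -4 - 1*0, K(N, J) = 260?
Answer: 16640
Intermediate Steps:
L = -4 (L = -4 + 0 = -4)
A(O, R) = 0 (A(O, R) = 2*0 = 0)
m(x) = 2*x*(-4 + x) (m(x) = (x + x)*(x - 4) = (2*x)*(-4 + x) = 2*x*(-4 + x))
M(s, p) = 1/64 (M(s, p) = 1/(0 + 2*8*(-4 + 8)) = 1/(0 + 2*8*4) = 1/(0 + 64) = 1/64)
K(-229, -83)/M(L, -26) = 260/(1/64) = 260*64 = 16640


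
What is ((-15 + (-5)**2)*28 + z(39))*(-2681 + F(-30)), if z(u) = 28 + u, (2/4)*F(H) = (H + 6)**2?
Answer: -530563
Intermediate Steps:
F(H) = 2*(6 + H)**2 (F(H) = 2*(H + 6)**2 = 2*(6 + H)**2)
((-15 + (-5)**2)*28 + z(39))*(-2681 + F(-30)) = ((-15 + (-5)**2)*28 + (28 + 39))*(-2681 + 2*(6 - 30)**2) = ((-15 + 25)*28 + 67)*(-2681 + 2*(-24)**2) = (10*28 + 67)*(-2681 + 2*576) = (280 + 67)*(-2681 + 1152) = 347*(-1529) = -530563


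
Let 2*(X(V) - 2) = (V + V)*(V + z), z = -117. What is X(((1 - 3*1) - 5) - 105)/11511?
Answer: 2850/1279 ≈ 2.2283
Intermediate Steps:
X(V) = 2 + V*(-117 + V) (X(V) = 2 + ((V + V)*(V - 117))/2 = 2 + ((2*V)*(-117 + V))/2 = 2 + (2*V*(-117 + V))/2 = 2 + V*(-117 + V))
X(((1 - 3*1) - 5) - 105)/11511 = (2 + (((1 - 3*1) - 5) - 105)**2 - 117*(((1 - 3*1) - 5) - 105))/11511 = (2 + (((1 - 3) - 5) - 105)**2 - 117*(((1 - 3) - 5) - 105))*(1/11511) = (2 + ((-2 - 5) - 105)**2 - 117*((-2 - 5) - 105))*(1/11511) = (2 + (-7 - 105)**2 - 117*(-7 - 105))*(1/11511) = (2 + (-112)**2 - 117*(-112))*(1/11511) = (2 + 12544 + 13104)*(1/11511) = 25650*(1/11511) = 2850/1279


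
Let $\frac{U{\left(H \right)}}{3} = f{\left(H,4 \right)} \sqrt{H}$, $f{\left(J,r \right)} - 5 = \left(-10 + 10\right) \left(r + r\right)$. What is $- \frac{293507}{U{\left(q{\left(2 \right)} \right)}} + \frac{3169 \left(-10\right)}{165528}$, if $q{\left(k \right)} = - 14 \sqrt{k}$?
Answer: $- \frac{15845}{82764} + \frac{293507 i \sqrt[4]{2} \sqrt{7}}{210} \approx -0.19145 + 4397.5 i$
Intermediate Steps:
$f{\left(J,r \right)} = 5$ ($f{\left(J,r \right)} = 5 + \left(-10 + 10\right) \left(r + r\right) = 5 + 0 \cdot 2 r = 5 + 0 = 5$)
$U{\left(H \right)} = 15 \sqrt{H}$ ($U{\left(H \right)} = 3 \cdot 5 \sqrt{H} = 15 \sqrt{H}$)
$- \frac{293507}{U{\left(q{\left(2 \right)} \right)}} + \frac{3169 \left(-10\right)}{165528} = - \frac{293507}{15 \sqrt{- 14 \sqrt{2}}} + \frac{3169 \left(-10\right)}{165528} = - \frac{293507}{15 i 2^{\frac{3}{4}} \sqrt{7}} - \frac{15845}{82764} = - 293507 \left(- \frac{i \sqrt[4]{2} \sqrt{7}}{210}\right) - \frac{15845}{82764} = \frac{293507 i \sqrt[4]{2} \sqrt{7}}{210} - \frac{15845}{82764} = - \frac{15845}{82764} + \frac{293507 i \sqrt[4]{2} \sqrt{7}}{210}$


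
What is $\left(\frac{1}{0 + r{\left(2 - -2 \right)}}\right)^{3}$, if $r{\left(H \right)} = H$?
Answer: $\frac{1}{64} \approx 0.015625$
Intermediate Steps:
$\left(\frac{1}{0 + r{\left(2 - -2 \right)}}\right)^{3} = \left(\frac{1}{0 + \left(2 - -2\right)}\right)^{3} = \left(\frac{1}{0 + \left(2 + 2\right)}\right)^{3} = \left(\frac{1}{0 + 4}\right)^{3} = \left(\frac{1}{4}\right)^{3} = \frac{1}{64}$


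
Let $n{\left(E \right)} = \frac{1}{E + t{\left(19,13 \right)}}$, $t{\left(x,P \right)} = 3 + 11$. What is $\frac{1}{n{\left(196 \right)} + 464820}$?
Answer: $\frac{210}{97612201} \approx 2.1514 \cdot 10^{-6}$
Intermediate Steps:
$t{\left(x,P \right)} = 14$
$n{\left(E \right)} = \frac{1}{14 + E}$ ($n{\left(E \right)} = \frac{1}{E + 14} = \frac{1}{14 + E}$)
$\frac{1}{n{\left(196 \right)} + 464820} = \frac{1}{\frac{1}{14 + 196} + 464820} = \frac{1}{\frac{1}{210} + 464820} = \frac{1}{\frac{97612201}{210}} = \frac{210}{97612201}$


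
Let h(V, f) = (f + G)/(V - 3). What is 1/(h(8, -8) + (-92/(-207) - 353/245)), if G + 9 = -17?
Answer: -2205/17191 ≈ -0.12826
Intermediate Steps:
G = -26 (G = -9 - 17 = -26)
h(V, f) = (-26 + f)/(-3 + V) (h(V, f) = (f - 26)/(V - 3) = (-26 + f)/(-3 + V))
1/(h(8, -8) + (-92/(-207) - 353/245)) = 1/((-26 - 8)/(-3 + 8) + (-92/(-207) - 353/245)) = 1/(-34/5 + (-92*(-1/207) - 353*1/245)) = 1/((⅕)*(-34) + (4/9 - 353/245)) = 1/(-34/5 - 2197/2205) = 1/(-17191/2205) = -2205/17191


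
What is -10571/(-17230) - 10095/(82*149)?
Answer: -11195093/52629035 ≈ -0.21272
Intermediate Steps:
-10571/(-17230) - 10095/(82*149) = -10571*(-1/17230) - 10095/12218 = 10571/17230 - 10095*1/12218 = 10571/17230 - 10095/12218 = -11195093/52629035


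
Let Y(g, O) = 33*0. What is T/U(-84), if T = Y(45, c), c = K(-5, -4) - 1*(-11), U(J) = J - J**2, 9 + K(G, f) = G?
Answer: 0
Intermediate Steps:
K(G, f) = -9 + G
c = -3 (c = (-9 - 5) - 1*(-11) = -14 + 11 = -3)
Y(g, O) = 0
T = 0
T/U(-84) = 0/((-84*(1 - 1*(-84)))) = 0/((-84*(1 + 84))) = 0/((-84*85)) = 0/(-7140) = 0*(-1/7140) = 0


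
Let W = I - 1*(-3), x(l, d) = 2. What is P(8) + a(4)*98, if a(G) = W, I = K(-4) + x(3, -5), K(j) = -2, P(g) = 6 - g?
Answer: 292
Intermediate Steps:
I = 0 (I = -2 + 2 = 0)
W = 3 (W = 0 - 1*(-3) = 0 + 3 = 3)
a(G) = 3
P(8) + a(4)*98 = (6 - 1*8) + 3*98 = (6 - 8) + 294 = -2 + 294 = 292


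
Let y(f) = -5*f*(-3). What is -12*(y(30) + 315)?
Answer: -9180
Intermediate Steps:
y(f) = 15*f (y(f) = -(-15)*f = 15*f)
-12*(y(30) + 315) = -12*(15*30 + 315) = -12*(450 + 315) = -12*765 = -9180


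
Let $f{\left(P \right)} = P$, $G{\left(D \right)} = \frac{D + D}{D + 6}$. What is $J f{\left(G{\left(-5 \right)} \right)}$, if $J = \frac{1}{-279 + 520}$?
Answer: $- \frac{10}{241} \approx -0.041494$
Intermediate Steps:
$G{\left(D \right)} = \frac{2 D}{6 + D}$
$J = \frac{1}{241} \approx 0.0041494$
$J f{\left(G{\left(-5 \right)} \right)} = \frac{2 \left(-5\right) \frac{1}{6 - 5}}{241} = \frac{2 \left(-5\right) 1^{-1}}{241} = \frac{2 \left(-5\right) 1}{241} = \frac{1}{241} \left(-10\right) = - \frac{10}{241}$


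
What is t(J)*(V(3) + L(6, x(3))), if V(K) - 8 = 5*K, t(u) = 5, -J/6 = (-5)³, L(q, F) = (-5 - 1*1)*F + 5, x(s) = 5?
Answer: -10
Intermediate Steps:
L(q, F) = 5 - 6*F (L(q, F) = (-5 - 1)*F + 5 = -6*F + 5 = 5 - 6*F)
J = 750 (J = -6*(-5)³ = -6*(-125) = 750)
V(K) = 8 + 5*K
t(J)*(V(3) + L(6, x(3))) = 5*((8 + 5*3) + (5 - 6*5)) = 5*((8 + 15) + (5 - 30)) = 5*(23 - 25) = 5*(-2) = -10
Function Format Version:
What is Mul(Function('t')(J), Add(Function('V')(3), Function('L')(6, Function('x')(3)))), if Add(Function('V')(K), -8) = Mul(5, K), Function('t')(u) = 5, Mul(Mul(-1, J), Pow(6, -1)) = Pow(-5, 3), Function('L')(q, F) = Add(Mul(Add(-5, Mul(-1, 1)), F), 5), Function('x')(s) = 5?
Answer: -10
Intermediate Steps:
Function('L')(q, F) = Add(5, Mul(-6, F)) (Function('L')(q, F) = Add(Mul(Add(-5, -1), F), 5) = Add(Mul(-6, F), 5) = Add(5, Mul(-6, F)))
J = 750 (J = Mul(-6, Pow(-5, 3)) = Mul(-6, -125) = 750)
Function('V')(K) = Add(8, Mul(5, K))
Mul(Function('t')(J), Add(Function('V')(3), Function('L')(6, Function('x')(3)))) = Mul(5, Add(Add(8, Mul(5, 3)), Add(5, Mul(-6, 5)))) = Mul(5, Add(Add(8, 15), Add(5, -30))) = Mul(5, Add(23, -25)) = Mul(5, -2) = -10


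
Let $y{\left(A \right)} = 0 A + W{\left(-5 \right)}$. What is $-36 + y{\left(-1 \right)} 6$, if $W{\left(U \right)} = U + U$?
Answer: $-96$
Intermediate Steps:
$W{\left(U \right)} = 2 U$
$y{\left(A \right)} = -10$ ($y{\left(A \right)} = 0 A + 2 \left(-5\right) = 0 - 10 = -10$)
$-36 + y{\left(-1 \right)} 6 = -36 - 60 = -96$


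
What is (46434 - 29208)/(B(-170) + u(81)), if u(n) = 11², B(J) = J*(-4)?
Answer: 1914/89 ≈ 21.506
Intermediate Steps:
B(J) = -4*J
u(n) = 121
(46434 - 29208)/(B(-170) + u(81)) = (46434 - 29208)/(-4*(-170) + 121) = 17226/(680 + 121) = 17226/801 = 17226*(1/801) = 1914/89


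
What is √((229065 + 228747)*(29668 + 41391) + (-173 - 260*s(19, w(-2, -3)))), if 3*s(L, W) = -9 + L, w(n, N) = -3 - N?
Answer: √292784956815/3 ≈ 1.8037e+5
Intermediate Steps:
s(L, W) = -3 + L/3 (s(L, W) = (-9 + L)/3 = -3 + L/3)
√((229065 + 228747)*(29668 + 41391) + (-173 - 260*s(19, w(-2, -3)))) = √((229065 + 228747)*(29668 + 41391) + (-173 - 260*(-3 + (⅓)*19))) = √(457812*71059 + (-173 - 260*(-3 + 19/3))) = √(32531662908 + (-173 - 260*10/3)) = √(32531662908 + (-173 - 2600/3)) = √(32531662908 - 3119/3) = √(97594985605/3) = √292784956815/3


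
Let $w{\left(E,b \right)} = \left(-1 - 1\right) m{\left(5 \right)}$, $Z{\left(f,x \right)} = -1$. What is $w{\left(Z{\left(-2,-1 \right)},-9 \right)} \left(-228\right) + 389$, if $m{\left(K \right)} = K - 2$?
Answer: $1757$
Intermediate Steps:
$m{\left(K \right)} = -2 + K$ ($m{\left(K \right)} = K - 2 = -2 + K$)
$w{\left(E,b \right)} = -6$ ($w{\left(E,b \right)} = \left(-1 - 1\right) \left(-2 + 5\right) = \left(-2\right) 3 = -6$)
$w{\left(Z{\left(-2,-1 \right)},-9 \right)} \left(-228\right) + 389 = \left(-6\right) \left(-228\right) + 389 = 1368 + 389 = 1757$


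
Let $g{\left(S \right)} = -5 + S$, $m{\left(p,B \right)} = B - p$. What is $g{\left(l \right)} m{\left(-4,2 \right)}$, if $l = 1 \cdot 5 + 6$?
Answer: $36$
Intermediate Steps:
$l = 11$ ($l = 5 + 6 = 11$)
$g{\left(l \right)} m{\left(-4,2 \right)} = \left(-5 + 11\right) \left(2 - -4\right) = 6 \left(2 + 4\right) = 6 \cdot 6 = 36$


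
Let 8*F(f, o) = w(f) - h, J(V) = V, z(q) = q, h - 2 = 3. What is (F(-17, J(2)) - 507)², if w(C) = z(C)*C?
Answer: 889249/4 ≈ 2.2231e+5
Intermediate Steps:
h = 5 (h = 2 + 3 = 5)
w(C) = C² (w(C) = C*C = C²)
F(f, o) = -5/8 + f²/8 (F(f, o) = (f² - 1*5)/8 = (f² - 5)/8 = (-5 + f²)/8 = -5/8 + f²/8)
(F(-17, J(2)) - 507)² = ((-5/8 + (⅛)*(-17)²) - 507)² = ((-5/8 + (⅛)*289) - 507)² = ((-5/8 + 289/8) - 507)² = (71/2 - 507)² = (-943/2)² = 889249/4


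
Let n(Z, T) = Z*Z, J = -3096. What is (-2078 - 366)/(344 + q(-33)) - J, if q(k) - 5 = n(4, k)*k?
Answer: 556628/179 ≈ 3109.7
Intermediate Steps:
n(Z, T) = Z²
q(k) = 5 + 16*k (q(k) = 5 + 4²*k = 5 + 16*k)
(-2078 - 366)/(344 + q(-33)) - J = (-2078 - 366)/(344 + (5 + 16*(-33))) - 1*(-3096) = -2444/(344 + (5 - 528)) + 3096 = -2444/(344 - 523) + 3096 = -2444/(-179) + 3096 = -2444*(-1/179) + 3096 = 2444/179 + 3096 = 556628/179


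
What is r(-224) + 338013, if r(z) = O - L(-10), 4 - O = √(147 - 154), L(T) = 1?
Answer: 338016 - I*√7 ≈ 3.3802e+5 - 2.6458*I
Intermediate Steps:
O = 4 - I*√7 (O = 4 - √(147 - 154) = 4 - √(-7) = 4 - I*√7 ≈ 4.0 - 2.6458*I)
r(z) = 3 - I*√7 (r(z) = (4 - I*√7) - 1*1 = (4 - I*√7) - 1 = 3 - I*√7)
r(-224) + 338013 = (3 - I*√7) + 338013 = 338016 - I*√7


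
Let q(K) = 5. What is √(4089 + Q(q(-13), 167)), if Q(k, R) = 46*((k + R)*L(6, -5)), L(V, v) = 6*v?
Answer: 3*I*√25919 ≈ 482.98*I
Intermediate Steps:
Q(k, R) = -1380*R - 1380*k (Q(k, R) = 46*((k + R)*(6*(-5))) = 46*((R + k)*(-30)) = 46*(-30*R - 30*k) = -1380*R - 1380*k)
√(4089 + Q(q(-13), 167)) = √(4089 + (-1380*167 - 1380*5)) = √(4089 + (-230460 - 6900)) = √(4089 - 237360) = √(-233271) = 3*I*√25919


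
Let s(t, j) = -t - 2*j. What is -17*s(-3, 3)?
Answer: 51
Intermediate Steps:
-17*s(-3, 3) = -17*(-1*(-3) - 2*3) = -17*(3 - 6) = -17*(-3) = 51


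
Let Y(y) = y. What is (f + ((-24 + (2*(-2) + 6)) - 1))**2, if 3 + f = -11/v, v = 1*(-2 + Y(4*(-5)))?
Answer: 2601/4 ≈ 650.25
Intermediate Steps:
v = -22 (v = 1*(-2 + 4*(-5)) = 1*(-2 - 20) = 1*(-22) = -22)
f = -5/2 (f = -3 - 11/(-22) = -3 - 11*(-1/22) = -3 + 1/2 = -5/2 ≈ -2.5000)
(f + ((-24 + (2*(-2) + 6)) - 1))**2 = (-5/2 + ((-24 + (2*(-2) + 6)) - 1))**2 = (-5/2 + ((-24 + (-4 + 6)) - 1))**2 = (-5/2 + ((-24 + 2) - 1))**2 = (-5/2 + (-22 - 1))**2 = (-5/2 - 23)**2 = (-51/2)**2 = 2601/4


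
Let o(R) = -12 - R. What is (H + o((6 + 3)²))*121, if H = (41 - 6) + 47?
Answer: -1331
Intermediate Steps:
H = 82 (H = 35 + 47 = 82)
(H + o((6 + 3)²))*121 = (82 + (-12 - (6 + 3)²))*121 = (82 + (-12 - 1*9²))*121 = (82 + (-12 - 1*81))*121 = (82 + (-12 - 81))*121 = (82 - 93)*121 = -11*121 = -1331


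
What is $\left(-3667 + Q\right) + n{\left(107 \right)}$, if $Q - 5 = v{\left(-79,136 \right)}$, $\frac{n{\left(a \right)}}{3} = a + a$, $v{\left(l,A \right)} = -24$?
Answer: $-3044$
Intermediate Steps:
$n{\left(a \right)} = 6 a$ ($n{\left(a \right)} = 3 \left(a + a\right) = 3 \cdot 2 a = 6 a$)
$Q = -19$ ($Q = 5 - 24 = -19$)
$\left(-3667 + Q\right) + n{\left(107 \right)} = \left(-3667 - 19\right) + 6 \cdot 107 = -3686 + 642 = -3044$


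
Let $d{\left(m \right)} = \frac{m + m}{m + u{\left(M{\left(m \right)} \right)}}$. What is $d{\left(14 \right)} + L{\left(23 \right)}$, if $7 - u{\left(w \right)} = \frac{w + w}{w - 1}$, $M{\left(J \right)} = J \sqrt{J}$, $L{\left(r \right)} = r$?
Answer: $\frac{494541}{20207} + \frac{16 \sqrt{14}}{20207} \approx 24.477$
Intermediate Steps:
$M{\left(J \right)} = J^{\frac{3}{2}}$
$u{\left(w \right)} = 7 - \frac{2 w}{-1 + w}$ ($u{\left(w \right)} = 7 - \frac{w + w}{w - 1} = 7 - \frac{2 w}{-1 + w}$)
$d{\left(m \right)} = \frac{2 m}{m + \frac{-7 + 5 m^{\frac{3}{2}}}{-1 + m^{\frac{3}{2}}}}$ ($d{\left(m \right)} = \frac{m + m}{m + \frac{-7 + 5 m^{\frac{3}{2}}}{-1 + m^{\frac{3}{2}}}} = \frac{2 m}{m + \frac{-7 + 5 m^{\frac{3}{2}}}{-1 + m^{\frac{3}{2}}}}$)
$d{\left(14 \right)} + L{\left(23 \right)} = \frac{2 \left(14 - 14^{\frac{5}{2}}\right)}{7 + 14 - 14^{\frac{5}{2}} - 5 \cdot 14^{\frac{3}{2}}} + 23 = \frac{2 \left(14 - 196 \sqrt{14}\right)}{7 + 14 - 196 \sqrt{14} - 5 \cdot 14 \sqrt{14}} + 23 = \frac{2 \left(14 - 196 \sqrt{14}\right)}{7 + 14 - 196 \sqrt{14} - 70 \sqrt{14}} + 23 = \frac{2 \left(14 - 196 \sqrt{14}\right)}{21 - 266 \sqrt{14}} + 23 = 23 + \frac{2 \left(14 - 196 \sqrt{14}\right)}{21 - 266 \sqrt{14}}$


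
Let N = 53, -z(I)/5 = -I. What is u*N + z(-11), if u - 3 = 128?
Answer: 6888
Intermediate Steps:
z(I) = 5*I (z(I) = -(-5)*I = 5*I)
u = 131 (u = 3 + 128 = 131)
u*N + z(-11) = 131*53 + 5*(-11) = 6943 - 55 = 6888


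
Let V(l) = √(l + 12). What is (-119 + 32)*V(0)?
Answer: -174*√3 ≈ -301.38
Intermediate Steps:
V(l) = √(12 + l)
(-119 + 32)*V(0) = (-119 + 32)*√(12 + 0) = -174*√3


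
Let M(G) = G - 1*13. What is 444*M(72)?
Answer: 26196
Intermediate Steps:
M(G) = -13 + G (M(G) = G - 13 = -13 + G)
444*M(72) = 444*(-13 + 72) = 444*59 = 26196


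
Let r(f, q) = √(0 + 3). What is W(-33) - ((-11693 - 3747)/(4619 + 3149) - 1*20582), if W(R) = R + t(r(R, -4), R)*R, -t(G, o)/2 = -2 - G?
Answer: 19826837/971 - 66*√3 ≈ 20305.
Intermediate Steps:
r(f, q) = √3
t(G, o) = 4 + 2*G (t(G, o) = -2*(-2 - G) = 4 + 2*G)
W(R) = R + R*(4 + 2*√3) (W(R) = R + (4 + 2*√3)*R = R + R*(4 + 2*√3))
W(-33) - ((-11693 - 3747)/(4619 + 3149) - 1*20582) = -33*(5 + 2*√3) - ((-11693 - 3747)/(4619 + 3149) - 1*20582) = (-165 - 66*√3) - (-15440/7768 - 20582) = (-165 - 66*√3) - (-15440*1/7768 - 20582) = (-165 - 66*√3) - (-1930/971 - 20582) = (-165 - 66*√3) - 1*(-19987052/971) = (-165 - 66*√3) + 19987052/971 = 19826837/971 - 66*√3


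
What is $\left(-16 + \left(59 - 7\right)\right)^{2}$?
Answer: $1296$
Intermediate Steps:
$\left(-16 + \left(59 - 7\right)\right)^{2} = \left(-16 + 52\right)^{2} = 36^{2} = 1296$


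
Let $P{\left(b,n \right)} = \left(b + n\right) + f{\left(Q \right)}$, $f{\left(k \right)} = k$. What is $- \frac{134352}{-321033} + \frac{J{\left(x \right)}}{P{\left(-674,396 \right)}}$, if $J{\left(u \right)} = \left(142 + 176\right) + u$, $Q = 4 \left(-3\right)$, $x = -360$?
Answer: $\frac{8740911}{15516595} \approx 0.56333$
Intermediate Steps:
$Q = -12$
$J{\left(u \right)} = 318 + u$
$P{\left(b,n \right)} = -12 + b + n$ ($P{\left(b,n \right)} = \left(b + n\right) - 12 = -12 + b + n$)
$- \frac{134352}{-321033} + \frac{J{\left(x \right)}}{P{\left(-674,396 \right)}} = - \frac{134352}{-321033} + \frac{318 - 360}{-12 - 674 + 396} = \left(-134352\right) \left(- \frac{1}{321033}\right) - \frac{42}{-290} = \frac{44784}{107011} - - \frac{21}{145} = \frac{44784}{107011} + \frac{21}{145} = \frac{8740911}{15516595}$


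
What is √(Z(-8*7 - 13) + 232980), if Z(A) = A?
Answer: 3*√25879 ≈ 482.61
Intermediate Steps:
√(Z(-8*7 - 13) + 232980) = √((-8*7 - 13) + 232980) = √((-56 - 13) + 232980) = √(-69 + 232980) = √232911 = 3*√25879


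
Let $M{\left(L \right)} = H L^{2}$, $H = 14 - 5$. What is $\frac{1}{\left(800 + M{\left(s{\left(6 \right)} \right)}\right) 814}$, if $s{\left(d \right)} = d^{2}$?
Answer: $\frac{1}{10145696} \approx 9.8564 \cdot 10^{-8}$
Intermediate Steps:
$H = 9$ ($H = 14 - 5 = 9$)
$M{\left(L \right)} = 9 L^{2}$
$\frac{1}{\left(800 + M{\left(s{\left(6 \right)} \right)}\right) 814} = \frac{1}{\left(800 + 9 \left(6^{2}\right)^{2}\right) 814} = \frac{1}{800 + 9 \cdot 36^{2}} \cdot \frac{1}{814} = \frac{1}{800 + 9 \cdot 1296} \cdot \frac{1}{814} = \frac{1}{800 + 11664} \cdot \frac{1}{814} = \frac{1}{12464} \cdot \frac{1}{814} = \frac{1}{10145696}$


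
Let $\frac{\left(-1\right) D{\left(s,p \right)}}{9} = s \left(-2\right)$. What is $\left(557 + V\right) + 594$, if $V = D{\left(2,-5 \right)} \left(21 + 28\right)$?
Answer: $2915$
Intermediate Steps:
$D{\left(s,p \right)} = 18 s$ ($D{\left(s,p \right)} = - 9 s \left(-2\right) = - 9 \left(- 2 s\right) = 18 s$)
$V = 1764$ ($V = 18 \cdot 2 \left(21 + 28\right) = 36 \cdot 49 = 1764$)
$\left(557 + V\right) + 594 = \left(557 + 1764\right) + 594 = 2321 + 594 = 2915$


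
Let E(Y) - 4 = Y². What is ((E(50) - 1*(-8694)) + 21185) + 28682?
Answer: 61065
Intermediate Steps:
E(Y) = 4 + Y²
((E(50) - 1*(-8694)) + 21185) + 28682 = (((4 + 50²) - 1*(-8694)) + 21185) + 28682 = (((4 + 2500) + 8694) + 21185) + 28682 = ((2504 + 8694) + 21185) + 28682 = (11198 + 21185) + 28682 = 32383 + 28682 = 61065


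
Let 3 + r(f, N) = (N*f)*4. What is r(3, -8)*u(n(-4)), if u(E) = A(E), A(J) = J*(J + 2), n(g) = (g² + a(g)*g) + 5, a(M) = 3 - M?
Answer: -3465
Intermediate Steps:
r(f, N) = -3 + 4*N*f (r(f, N) = -3 + (N*f)*4 = -3 + 4*N*f)
n(g) = 5 + g² + g*(3 - g) (n(g) = (g² + (3 - g)*g) + 5 = (g² + g*(3 - g)) + 5 = 5 + g² + g*(3 - g))
A(J) = J*(2 + J)
u(E) = E*(2 + E)
r(3, -8)*u(n(-4)) = (-3 + 4*(-8)*3)*((5 + 3*(-4))*(2 + (5 + 3*(-4)))) = (-3 - 96)*((5 - 12)*(2 + (5 - 12))) = -(-693)*(2 - 7) = -(-693)*(-5) = -99*35 = -3465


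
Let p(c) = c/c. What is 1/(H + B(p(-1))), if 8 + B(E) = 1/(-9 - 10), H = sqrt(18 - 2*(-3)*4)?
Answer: -969/2749 - 361*sqrt(42)/8247 ≈ -0.63618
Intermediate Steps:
p(c) = 1
H = sqrt(42) (H = sqrt(18 + 6*4) = sqrt(18 + 24) = sqrt(42) ≈ 6.4807)
B(E) = -153/19 (B(E) = -8 + 1/(-9 - 10) = -8 + 1/(-19) = -8 - 1/19 = -153/19)
1/(H + B(p(-1))) = 1/(sqrt(42) - 153/19) = 1/(-153/19 + sqrt(42))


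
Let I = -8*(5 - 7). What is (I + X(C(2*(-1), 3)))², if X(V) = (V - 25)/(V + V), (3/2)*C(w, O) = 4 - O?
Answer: 81/16 ≈ 5.0625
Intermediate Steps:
C(w, O) = 8/3 - 2*O/3 (C(w, O) = 2*(4 - O)/3 = 8/3 - 2*O/3)
X(V) = (-25 + V)/(2*V) (X(V) = (-25 + V)/((2*V)) = (-25 + V)*(1/(2*V)) = (-25 + V)/(2*V))
I = 16 (I = -8*(-2) = 16)
(I + X(C(2*(-1), 3)))² = (16 + (-25 + (8/3 - ⅔*3))/(2*(8/3 - ⅔*3)))² = (16 + (-25 + (8/3 - 2))/(2*(8/3 - 2)))² = (16 + (-25 + ⅔)/(2*(⅔)))² = (16 + (½)*(3/2)*(-73/3))² = (16 - 73/4)² = (-9/4)² = 81/16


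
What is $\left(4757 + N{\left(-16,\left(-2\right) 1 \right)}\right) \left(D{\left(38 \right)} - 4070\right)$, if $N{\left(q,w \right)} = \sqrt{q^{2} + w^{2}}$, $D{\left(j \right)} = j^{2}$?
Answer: $-12491882 - 5252 \sqrt{65} \approx -1.2534 \cdot 10^{7}$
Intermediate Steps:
$\left(4757 + N{\left(-16,\left(-2\right) 1 \right)}\right) \left(D{\left(38 \right)} - 4070\right) = \left(4757 + \sqrt{\left(-16\right)^{2} + \left(\left(-2\right) 1\right)^{2}}\right) \left(38^{2} - 4070\right) = \left(4757 + \sqrt{256 + \left(-2\right)^{2}}\right) \left(1444 - 4070\right) = \left(4757 + \sqrt{256 + 4}\right) \left(-2626\right) = \left(4757 + \sqrt{260}\right) \left(-2626\right) = \left(4757 + 2 \sqrt{65}\right) \left(-2626\right) = -12491882 - 5252 \sqrt{65}$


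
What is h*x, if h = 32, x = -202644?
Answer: -6484608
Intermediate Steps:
h*x = 32*(-202644) = -6484608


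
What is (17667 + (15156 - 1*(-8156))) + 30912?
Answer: 71891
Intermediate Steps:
(17667 + (15156 - 1*(-8156))) + 30912 = (17667 + (15156 + 8156)) + 30912 = (17667 + 23312) + 30912 = 40979 + 30912 = 71891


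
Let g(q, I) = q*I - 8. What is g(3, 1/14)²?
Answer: 11881/196 ≈ 60.617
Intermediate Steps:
g(q, I) = -8 + I*q (g(q, I) = I*q - 8 = -8 + I*q)
g(3, 1/14)² = (-8 + 3/14)² = (-109/14)² = 11881/196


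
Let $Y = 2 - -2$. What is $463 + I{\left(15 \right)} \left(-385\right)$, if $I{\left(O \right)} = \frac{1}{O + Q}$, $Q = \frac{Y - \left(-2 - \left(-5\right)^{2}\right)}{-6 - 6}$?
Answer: $\frac{64367}{149} \approx 431.99$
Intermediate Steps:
$Y = 4$ ($Y = 2 + 2 = 4$)
$Q = - \frac{31}{12}$ ($Q = \frac{4 - \left(-2 - \left(-5\right)^{2}\right)}{-6 - 6} = \frac{4 + \left(25 + 2\right)}{-12} = \left(4 + 27\right) \left(- \frac{1}{12}\right) = 31 \left(- \frac{1}{12}\right) = - \frac{31}{12} \approx -2.5833$)
$I{\left(O \right)} = \frac{1}{- \frac{31}{12} + O}$ ($I{\left(O \right)} = \frac{1}{O - \frac{31}{12}} = \frac{1}{- \frac{31}{12} + O}$)
$463 + I{\left(15 \right)} \left(-385\right) = 463 + \frac{12}{-31 + 12 \cdot 15} \left(-385\right) = 463 + \frac{12}{-31 + 180} \left(-385\right) = 463 + \frac{12}{149} \left(-385\right) = 463 - \frac{4620}{149} = \frac{64367}{149}$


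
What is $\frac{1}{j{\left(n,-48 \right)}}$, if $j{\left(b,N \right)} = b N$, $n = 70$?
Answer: $- \frac{1}{3360} \approx -0.00029762$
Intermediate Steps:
$j{\left(b,N \right)} = N b$
$\frac{1}{j{\left(n,-48 \right)}} = \frac{1}{\left(-48\right) 70} = \frac{1}{-3360} = - \frac{1}{3360}$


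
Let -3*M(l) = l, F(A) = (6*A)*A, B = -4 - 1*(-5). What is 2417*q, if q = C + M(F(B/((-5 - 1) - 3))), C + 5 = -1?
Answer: -1179496/81 ≈ -14562.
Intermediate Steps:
B = 1 (B = -4 + 5 = 1)
F(A) = 6*A²
M(l) = -l/3
C = -6 (C = -5 - 1 = -6)
q = -488/81 (q = -6 - 2*(1/((-5 - 1) - 3))² = -6 - 2*(1/(-6 - 3))² = -6 - 2*(1/(-9))² = -6 - 2*(1*(-⅑))² = -6 - 2*(-⅑)² = -6 - 2/81 = -488/81 ≈ -6.0247)
2417*q = 2417*(-488/81) = -1179496/81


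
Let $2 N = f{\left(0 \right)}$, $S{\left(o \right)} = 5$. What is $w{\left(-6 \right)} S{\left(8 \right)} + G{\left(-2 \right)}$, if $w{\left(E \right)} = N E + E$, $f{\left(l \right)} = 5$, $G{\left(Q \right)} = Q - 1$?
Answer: $-108$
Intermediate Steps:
$G{\left(Q \right)} = -1 + Q$
$N = \frac{5}{2}$ ($N = \frac{1}{2} \cdot 5 = \frac{5}{2} \approx 2.5$)
$w{\left(E \right)} = \frac{7 E}{2}$ ($w{\left(E \right)} = \frac{5 E}{2} + E = \frac{7 E}{2}$)
$w{\left(-6 \right)} S{\left(8 \right)} + G{\left(-2 \right)} = \frac{7}{2} \left(-6\right) 5 - 3 = \left(-21\right) 5 - 3 = -105 - 3 = -108$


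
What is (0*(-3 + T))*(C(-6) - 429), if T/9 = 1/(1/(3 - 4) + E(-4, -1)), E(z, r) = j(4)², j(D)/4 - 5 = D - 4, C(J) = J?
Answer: 0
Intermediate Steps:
j(D) = 4 + 4*D (j(D) = 20 + 4*(D - 4) = 20 + 4*(-4 + D) = 20 + (-16 + 4*D) = 4 + 4*D)
E(z, r) = 400 (E(z, r) = (4 + 4*4)² = (4 + 16)² = 20² = 400)
T = 3/133 (T = 9/(1/(3 - 4) + 400) = 9/(1/(-1) + 400) = 9/(-1 + 400) = 9/399 = 9*(1/399) = 3/133 ≈ 0.022556)
(0*(-3 + T))*(C(-6) - 429) = (0*(-3 + 3/133))*(-6 - 429) = (0*(-396/133))*(-435) = 0*(-435) = 0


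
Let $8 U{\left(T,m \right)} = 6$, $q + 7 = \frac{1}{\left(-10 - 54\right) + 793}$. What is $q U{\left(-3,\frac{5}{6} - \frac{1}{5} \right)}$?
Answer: $- \frac{2551}{486} \approx -5.249$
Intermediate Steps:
$q = - \frac{5102}{729}$ ($q = -7 + \frac{1}{\left(-10 - 54\right) + 793} = -7 + \frac{1}{-64 + 793} = -7 + \frac{1}{729} = - \frac{5102}{729} \approx -6.9986$)
$U{\left(T,m \right)} = \frac{3}{4}$ ($U{\left(T,m \right)} = \frac{1}{8} \cdot 6 = \frac{3}{4}$)
$q U{\left(-3,\frac{5}{6} - \frac{1}{5} \right)} = \left(- \frac{5102}{729}\right) \frac{3}{4} = - \frac{2551}{486}$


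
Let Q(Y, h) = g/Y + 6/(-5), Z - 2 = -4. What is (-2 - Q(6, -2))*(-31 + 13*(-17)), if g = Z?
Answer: 588/5 ≈ 117.60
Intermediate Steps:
Z = -2 (Z = 2 - 4 = -2)
g = -2
Q(Y, h) = -6/5 - 2/Y (Q(Y, h) = -2/Y + 6/(-5) = -2/Y + 6*(-⅕) = -2/Y - 6/5 = -6/5 - 2/Y)
(-2 - Q(6, -2))*(-31 + 13*(-17)) = (-2 - (-6/5 - 2/6))*(-31 + 13*(-17)) = (-2 - (-6/5 - 2*⅙))*(-31 - 221) = (-2 - (-6/5 - ⅓))*(-252) = (-2 - 1*(-23/15))*(-252) = (-2 + 23/15)*(-252) = -7/15*(-252) = 588/5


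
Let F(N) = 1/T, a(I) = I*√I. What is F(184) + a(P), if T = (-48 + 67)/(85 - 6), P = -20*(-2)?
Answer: 79/19 + 80*√10 ≈ 257.14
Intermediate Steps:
P = 40
T = 19/79 ≈ 0.24051
a(I) = I^(3/2)
F(N) = 79/19 (F(N) = 1/(19/79) = 79/19)
F(184) + a(P) = 79/19 + 40^(3/2) = 79/19 + 80*√10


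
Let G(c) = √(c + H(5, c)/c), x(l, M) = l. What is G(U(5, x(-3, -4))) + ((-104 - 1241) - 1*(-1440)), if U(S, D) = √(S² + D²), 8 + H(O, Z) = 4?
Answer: 95 + 2^(¼)*√15*17^(¾)/17 ≈ 97.268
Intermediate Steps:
H(O, Z) = -4 (H(O, Z) = -8 + 4 = -4)
U(S, D) = √(D² + S²)
G(c) = √(c - 4/c)
G(U(5, x(-3, -4))) + ((-104 - 1241) - 1*(-1440)) = √(√((-3)² + 5²) - 4/√((-3)² + 5²)) + ((-104 - 1241) - 1*(-1440)) = √(√(9 + 25) - 4/√(9 + 25)) + (-1345 + 1440) = √(√34 - 4*√34/34) + 95 = √(√34 - 2*√34/17) + 95 = √(15*√34/17) + 95 = 2^(¼)*17^(¾)*(17*√15)/289 + 95 = 95 + 2^(¼)*17^(¾)*(17*√15)/289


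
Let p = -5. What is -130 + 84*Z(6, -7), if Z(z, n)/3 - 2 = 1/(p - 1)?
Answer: 332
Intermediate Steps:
Z(z, n) = 11/2 (Z(z, n) = 6 + 3/(-5 - 1) = 6 + 3/(-6) = 6 + 3*(-1/6) = 6 - 1/2 = 11/2)
-130 + 84*Z(6, -7) = -130 + 84*(11/2) = -130 + 462 = 332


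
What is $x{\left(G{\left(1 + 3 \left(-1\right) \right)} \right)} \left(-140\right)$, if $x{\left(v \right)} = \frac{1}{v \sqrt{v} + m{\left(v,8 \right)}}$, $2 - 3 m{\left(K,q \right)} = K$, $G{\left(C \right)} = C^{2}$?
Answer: $- \frac{210}{11} \approx -19.091$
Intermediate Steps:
$m{\left(K,q \right)} = \frac{2}{3} - \frac{K}{3}$
$x{\left(v \right)} = \frac{1}{\frac{2}{3} + v^{\frac{3}{2}} - \frac{v}{3}}$ ($x{\left(v \right)} = \frac{1}{v \sqrt{v} - \left(- \frac{2}{3} + \frac{v}{3}\right)} = \frac{1}{v^{\frac{3}{2}} - \left(- \frac{2}{3} + \frac{v}{3}\right)} = \frac{1}{\frac{2}{3} + v^{\frac{3}{2}} - \frac{v}{3}}$)
$x{\left(G{\left(1 + 3 \left(-1\right) \right)} \right)} \left(-140\right) = \frac{3}{2 - \left(1 + 3 \left(-1\right)\right)^{2} + 3 \left(\left(1 + 3 \left(-1\right)\right)^{2}\right)^{\frac{3}{2}}} \left(-140\right) = \frac{3}{2 - \left(1 - 3\right)^{2} + 3 \left(\left(1 - 3\right)^{2}\right)^{\frac{3}{2}}} \left(-140\right) = \frac{3}{2 - \left(-2\right)^{2} + 3 \left(\left(-2\right)^{2}\right)^{\frac{3}{2}}} \left(-140\right) = \frac{3}{2 - 4 + 3 \cdot 4^{\frac{3}{2}}} \left(-140\right) = \frac{3}{2 - 4 + 3 \cdot 8} \left(-140\right) = \frac{3}{2 - 4 + 24} \left(-140\right) = \frac{3}{22} \left(-140\right) = - \frac{210}{11}$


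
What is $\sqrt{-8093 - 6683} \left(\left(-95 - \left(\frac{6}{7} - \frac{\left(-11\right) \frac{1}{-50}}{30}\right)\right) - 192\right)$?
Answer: $- \frac{3022423 i \sqrt{3694}}{5250} \approx - 34990.0 i$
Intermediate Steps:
$\sqrt{-8093 - 6683} \left(\left(-95 - \left(\frac{6}{7} - \frac{\left(-11\right) \frac{1}{-50}}{30}\right)\right) - 192\right) = \sqrt{-14776} \left(\left(-95 - \left(\frac{6}{7} - \left(-11\right) \left(- \frac{1}{50}\right) \frac{1}{30}\right)\right) - 192\right) = 2 i \sqrt{3694} \left(\left(-95 + \left(\frac{11}{50} \cdot \frac{1}{30} - \frac{6}{7}\right)\right) - 192\right) = 2 i \sqrt{3694} \left(\left(-95 + \left(\frac{11}{1500} - \frac{6}{7}\right)\right) - 192\right) = 2 i \sqrt{3694} \left(\left(-95 - \frac{8923}{10500}\right) - 192\right) = 2 i \sqrt{3694} \left(- \frac{1006423}{10500} - 192\right) = 2 i \sqrt{3694} \left(- \frac{3022423}{10500}\right) = - \frac{3022423 i \sqrt{3694}}{5250}$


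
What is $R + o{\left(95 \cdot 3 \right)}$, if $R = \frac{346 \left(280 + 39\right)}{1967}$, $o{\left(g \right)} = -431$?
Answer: $- \frac{737403}{1967} \approx -374.89$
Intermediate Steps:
$R = \frac{110374}{1967}$ ($R = 346 \cdot 319 \cdot \frac{1}{1967} = 110374 \cdot \frac{1}{1967} = \frac{110374}{1967} \approx 56.113$)
$R + o{\left(95 \cdot 3 \right)} = \frac{110374}{1967} - 431 = - \frac{737403}{1967}$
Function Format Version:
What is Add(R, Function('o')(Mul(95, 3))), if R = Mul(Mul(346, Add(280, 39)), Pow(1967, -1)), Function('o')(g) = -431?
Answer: Rational(-737403, 1967) ≈ -374.89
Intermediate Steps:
R = Rational(110374, 1967) (R = Mul(Mul(346, 319), Rational(1, 1967)) = Mul(110374, Rational(1, 1967)) = Rational(110374, 1967) ≈ 56.113)
Add(R, Function('o')(Mul(95, 3))) = Add(Rational(110374, 1967), -431) = Rational(-737403, 1967)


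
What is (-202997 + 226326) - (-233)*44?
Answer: 33581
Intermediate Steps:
(-202997 + 226326) - (-233)*44 = 23329 - 1*(-10252) = 23329 + 10252 = 33581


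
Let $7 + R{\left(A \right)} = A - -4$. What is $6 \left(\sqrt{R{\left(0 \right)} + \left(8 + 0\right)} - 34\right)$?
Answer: $-204 + 6 \sqrt{5} \approx -190.58$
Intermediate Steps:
$R{\left(A \right)} = -3 + A$ ($R{\left(A \right)} = -7 + \left(A - -4\right) = -7 + \left(A + 4\right) = -7 + \left(4 + A\right) = -3 + A$)
$6 \left(\sqrt{R{\left(0 \right)} + \left(8 + 0\right)} - 34\right) = 6 \left(\sqrt{\left(-3 + 0\right) + \left(8 + 0\right)} - 34\right) = 6 \left(\sqrt{-3 + 8} - 34\right) = 6 \left(\sqrt{5} - 34\right) = 6 \left(-34 + \sqrt{5}\right) = -204 + 6 \sqrt{5}$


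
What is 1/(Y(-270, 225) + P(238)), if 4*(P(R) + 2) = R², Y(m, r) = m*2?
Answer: 1/13619 ≈ 7.3427e-5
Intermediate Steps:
Y(m, r) = 2*m
P(R) = -2 + R²/4
1/(Y(-270, 225) + P(238)) = 1/(2*(-270) + (-2 + (¼)*238²)) = 1/(-540 + (-2 + (¼)*56644)) = 1/(-540 + (-2 + 14161)) = 1/(-540 + 14159) = 1/13619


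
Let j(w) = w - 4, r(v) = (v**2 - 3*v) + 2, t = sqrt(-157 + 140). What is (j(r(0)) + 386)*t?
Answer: 384*I*sqrt(17) ≈ 1583.3*I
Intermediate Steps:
t = I*sqrt(17) (t = sqrt(-17) = I*sqrt(17) ≈ 4.1231*I)
r(v) = 2 + v**2 - 3*v
j(w) = -4 + w
(j(r(0)) + 386)*t = ((-4 + (2 + 0**2 - 3*0)) + 386)*(I*sqrt(17)) = ((-4 + (2 + 0 + 0)) + 386)*(I*sqrt(17)) = ((-4 + 2) + 386)*(I*sqrt(17)) = (-2 + 386)*(I*sqrt(17)) = 384*(I*sqrt(17)) = 384*I*sqrt(17)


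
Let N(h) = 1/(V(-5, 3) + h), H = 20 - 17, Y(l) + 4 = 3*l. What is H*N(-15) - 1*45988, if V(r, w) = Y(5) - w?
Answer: -321919/7 ≈ -45988.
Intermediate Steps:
Y(l) = -4 + 3*l
V(r, w) = 11 - w (V(r, w) = (-4 + 3*5) - w = (-4 + 15) - w = 11 - w)
H = 3
N(h) = 1/(8 + h) (N(h) = 1/((11 - 1*3) + h) = 1/((11 - 3) + h) = 1/(8 + h))
H*N(-15) - 1*45988 = 3/(8 - 15) - 1*45988 = 3/(-7) - 45988 = 3*(-⅐) - 45988 = -3/7 - 45988 = -321919/7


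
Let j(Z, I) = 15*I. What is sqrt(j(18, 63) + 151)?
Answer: 2*sqrt(274) ≈ 33.106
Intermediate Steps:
sqrt(j(18, 63) + 151) = sqrt(15*63 + 151) = sqrt(945 + 151) = sqrt(1096) = 2*sqrt(274)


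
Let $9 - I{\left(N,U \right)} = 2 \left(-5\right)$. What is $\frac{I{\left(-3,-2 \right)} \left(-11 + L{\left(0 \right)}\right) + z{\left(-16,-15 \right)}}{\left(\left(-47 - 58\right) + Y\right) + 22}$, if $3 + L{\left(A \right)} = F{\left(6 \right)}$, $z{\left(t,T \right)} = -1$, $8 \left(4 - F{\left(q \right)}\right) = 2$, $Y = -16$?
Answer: $\frac{87}{44} \approx 1.9773$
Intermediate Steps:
$F{\left(q \right)} = \frac{15}{4}$ ($F{\left(q \right)} = 4 - \frac{1}{4} = \frac{15}{4}$)
$I{\left(N,U \right)} = 19$ ($I{\left(N,U \right)} = 9 - 2 \left(-5\right) = 9 - -10 = 9 + 10 = 19$)
$L{\left(A \right)} = \frac{3}{4}$ ($L{\left(A \right)} = -3 + \frac{15}{4} = \frac{3}{4}$)
$\frac{I{\left(-3,-2 \right)} \left(-11 + L{\left(0 \right)}\right) + z{\left(-16,-15 \right)}}{\left(\left(-47 - 58\right) + Y\right) + 22} = \frac{19 \left(-11 + \frac{3}{4}\right) - 1}{\left(\left(-47 - 58\right) - 16\right) + 22} = \frac{19 \left(- \frac{41}{4}\right) - 1}{\left(-105 - 16\right) + 22} = \frac{- \frac{779}{4} - 1}{-121 + 22} = - \frac{783}{4 \left(-99\right)} = \left(- \frac{783}{4}\right) \left(- \frac{1}{99}\right) = \frac{87}{44}$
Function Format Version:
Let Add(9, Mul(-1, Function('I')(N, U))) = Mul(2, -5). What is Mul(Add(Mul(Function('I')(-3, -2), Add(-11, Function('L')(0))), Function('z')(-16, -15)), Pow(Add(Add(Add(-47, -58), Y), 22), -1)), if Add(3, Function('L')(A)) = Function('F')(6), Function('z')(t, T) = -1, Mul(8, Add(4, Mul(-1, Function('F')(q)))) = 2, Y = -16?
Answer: Rational(87, 44) ≈ 1.9773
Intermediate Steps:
Function('F')(q) = Rational(15, 4) (Function('F')(q) = Add(4, Mul(Rational(-1, 8), 2)) = Add(4, Rational(-1, 4)) = Rational(15, 4))
Function('I')(N, U) = 19 (Function('I')(N, U) = Add(9, Mul(-1, Mul(2, -5))) = Add(9, Mul(-1, -10)) = Add(9, 10) = 19)
Function('L')(A) = Rational(3, 4) (Function('L')(A) = Add(-3, Rational(15, 4)) = Rational(3, 4))
Mul(Add(Mul(Function('I')(-3, -2), Add(-11, Function('L')(0))), Function('z')(-16, -15)), Pow(Add(Add(Add(-47, -58), Y), 22), -1)) = Mul(Add(Mul(19, Add(-11, Rational(3, 4))), -1), Pow(Add(Add(Add(-47, -58), -16), 22), -1)) = Mul(Add(Mul(19, Rational(-41, 4)), -1), Pow(Add(Add(-105, -16), 22), -1)) = Mul(Add(Rational(-779, 4), -1), Pow(Add(-121, 22), -1)) = Mul(Rational(-783, 4), Pow(-99, -1)) = Mul(Rational(-783, 4), Rational(-1, 99)) = Rational(87, 44)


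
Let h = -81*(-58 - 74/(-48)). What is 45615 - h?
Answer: 328335/8 ≈ 41042.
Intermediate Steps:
h = 36585/8 (h = -81*(-58 - 74*(-1/48)) = -81*(-58 + 37/24) = -81*(-1355/24) = 36585/8 ≈ 4573.1)
45615 - h = 45615 - 1*36585/8 = 45615 - 36585/8 = 328335/8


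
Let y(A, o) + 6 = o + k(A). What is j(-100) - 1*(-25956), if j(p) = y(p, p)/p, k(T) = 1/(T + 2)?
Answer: 254379189/9800 ≈ 25957.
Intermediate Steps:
k(T) = 1/(2 + T)
y(A, o) = -6 + o + 1/(2 + A) (y(A, o) = -6 + (o + 1/(2 + A)) = -6 + o + 1/(2 + A))
j(p) = (1 + (-6 + p)*(2 + p))/(p*(2 + p)) (j(p) = ((1 + (-6 + p)*(2 + p))/(2 + p))/p = (1 + (-6 + p)*(2 + p))/(p*(2 + p)))
j(-100) - 1*(-25956) = (1 + (-6 - 100)*(2 - 100))/((-100)*(2 - 100)) - 1*(-25956) = -1/100*(1 - 106*(-98))/(-98) + 25956 = -1/100*(-1/98)*(1 + 10388) + 25956 = -1/100*(-1/98)*10389 + 25956 = 10389/9800 + 25956 = 254379189/9800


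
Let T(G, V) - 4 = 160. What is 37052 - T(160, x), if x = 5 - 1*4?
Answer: 36888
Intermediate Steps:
x = 1 (x = 5 - 4 = 1)
T(G, V) = 164 (T(G, V) = 4 + 160 = 164)
37052 - T(160, x) = 37052 - 1*164 = 37052 - 164 = 36888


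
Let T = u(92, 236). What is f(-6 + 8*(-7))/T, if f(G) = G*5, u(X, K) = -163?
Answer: 310/163 ≈ 1.9018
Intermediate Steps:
T = -163
f(G) = 5*G
f(-6 + 8*(-7))/T = (5*(-6 + 8*(-7)))/(-163) = (5*(-6 - 56))*(-1/163) = (5*(-62))*(-1/163) = -310*(-1/163) = 310/163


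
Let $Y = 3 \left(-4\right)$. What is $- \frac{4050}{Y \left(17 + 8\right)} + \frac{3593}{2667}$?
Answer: $\frac{79195}{5334} \approx 14.847$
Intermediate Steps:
$Y = -12$
$- \frac{4050}{Y \left(17 + 8\right)} + \frac{3593}{2667} = - \frac{4050}{\left(-12\right) \left(17 + 8\right)} + \frac{3593}{2667} = - \frac{4050}{\left(-12\right) 25} + 3593 \cdot \frac{1}{2667} = - \frac{4050}{-300} + \frac{3593}{2667} = \left(-4050\right) \left(- \frac{1}{300}\right) + \frac{3593}{2667} = \frac{27}{2} + \frac{3593}{2667} = \frac{79195}{5334}$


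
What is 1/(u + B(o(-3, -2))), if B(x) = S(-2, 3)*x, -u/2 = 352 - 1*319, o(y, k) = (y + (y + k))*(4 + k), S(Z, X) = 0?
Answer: -1/66 ≈ -0.015152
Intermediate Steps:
o(y, k) = (4 + k)*(k + 2*y) (o(y, k) = (y + (k + y))*(4 + k) = (k + 2*y)*(4 + k) = (4 + k)*(k + 2*y))
u = -66 (u = -2*(352 - 1*319) = -2*(352 - 319) = -2*33 = -66)
B(x) = 0 (B(x) = 0*x = 0)
1/(u + B(o(-3, -2))) = 1/(-66 + 0) = 1/(-66) = -1/66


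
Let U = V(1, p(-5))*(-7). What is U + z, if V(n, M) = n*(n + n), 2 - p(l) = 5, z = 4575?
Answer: 4561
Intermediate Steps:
p(l) = -3 (p(l) = 2 - 1*5 = 2 - 5 = -3)
V(n, M) = 2*n**2 (V(n, M) = n*(2*n) = 2*n**2)
U = -14 (U = (2*1**2)*(-7) = (2*1)*(-7) = 2*(-7) = -14)
U + z = -14 + 4575 = 4561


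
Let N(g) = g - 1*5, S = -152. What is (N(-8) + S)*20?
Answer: -3300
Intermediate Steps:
N(g) = -5 + g (N(g) = g - 5 = -5 + g)
(N(-8) + S)*20 = ((-5 - 8) - 152)*20 = (-13 - 152)*20 = -165*20 = -3300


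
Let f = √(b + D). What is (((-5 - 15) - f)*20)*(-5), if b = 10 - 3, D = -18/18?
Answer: 2000 + 100*√6 ≈ 2244.9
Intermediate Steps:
D = -1 (D = -18*1/18 = -1)
b = 7
f = √6 (f = √(7 - 1) = √6 ≈ 2.4495)
(((-5 - 15) - f)*20)*(-5) = (((-5 - 15) - √6)*20)*(-5) = ((-20 - √6)*20)*(-5) = (-400 - 20*√6)*(-5) = 2000 + 100*√6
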